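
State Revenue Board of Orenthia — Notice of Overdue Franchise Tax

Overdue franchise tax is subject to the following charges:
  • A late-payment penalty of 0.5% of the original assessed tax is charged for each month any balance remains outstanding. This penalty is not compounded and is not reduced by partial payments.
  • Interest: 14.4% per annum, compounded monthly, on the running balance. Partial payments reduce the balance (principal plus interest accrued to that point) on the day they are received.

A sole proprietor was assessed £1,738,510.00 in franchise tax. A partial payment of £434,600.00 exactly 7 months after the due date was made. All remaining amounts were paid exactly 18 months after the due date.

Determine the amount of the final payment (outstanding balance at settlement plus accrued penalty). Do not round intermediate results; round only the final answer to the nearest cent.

Monthly rate = 14.4% ÷ 12 = 1.2%
Balance at month 7: £1,738,510.0000 × (1 + 0.012)^7 = £1,889,908.5102…
After £434,600.00 payment: £1,889,908.5102… − £434,600.00 = £1,455,308.5102…
Balance at month 18: £1,455,308.5102… × (1 + 0.012)^11 = £1,659,360.3423…
Penalty: 18 × 0.5% × £1,738,510.00 = £156,465.90
Final settlement = outstanding balance + penalty = £1,659,360.3423… + £156,465.90 = £1,815,826.24

£1,815,826.24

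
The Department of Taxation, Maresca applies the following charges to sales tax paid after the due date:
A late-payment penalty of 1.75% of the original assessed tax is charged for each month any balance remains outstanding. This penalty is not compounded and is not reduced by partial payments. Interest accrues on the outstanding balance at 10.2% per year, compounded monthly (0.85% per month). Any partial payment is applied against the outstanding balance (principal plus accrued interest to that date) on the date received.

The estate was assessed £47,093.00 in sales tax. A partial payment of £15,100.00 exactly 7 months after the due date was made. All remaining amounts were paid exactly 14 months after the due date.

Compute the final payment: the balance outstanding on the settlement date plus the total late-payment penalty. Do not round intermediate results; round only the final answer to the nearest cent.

£48,533.57

Balance at month 7: £47,093.0000 × (1 + 0.0085)^7 = £49,967.5062…
After £15,100.00 payment: £49,967.5062… − £15,100.00 = £34,867.5062…
Balance at month 14: £34,867.5062… × (1 + 0.0085)^7 = £36,995.7814…
Penalty: 14 × 1.75% × £47,093.00 = £11,537.79…
Final settlement = outstanding balance + penalty = £36,995.7814… + £11,537.79… = £48,533.57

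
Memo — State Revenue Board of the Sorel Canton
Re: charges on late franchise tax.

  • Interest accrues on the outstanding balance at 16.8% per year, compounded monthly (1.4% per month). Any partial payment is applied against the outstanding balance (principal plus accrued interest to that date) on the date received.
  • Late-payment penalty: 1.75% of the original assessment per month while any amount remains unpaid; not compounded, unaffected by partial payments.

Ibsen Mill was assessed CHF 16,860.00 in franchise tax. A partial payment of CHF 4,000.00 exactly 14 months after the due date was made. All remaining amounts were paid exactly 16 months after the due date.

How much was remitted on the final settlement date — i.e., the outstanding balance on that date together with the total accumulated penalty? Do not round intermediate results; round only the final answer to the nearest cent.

CHF 21,668.33

Balance at month 14: CHF 16,860.0000 × (1 + 0.014)^14 = CHF 20,482.7819…
After CHF 4,000.00 payment: CHF 20,482.7819… − CHF 4,000.00 = CHF 16,482.7819…
Balance at month 16: CHF 16,482.7819… × (1 + 0.014)^2 = CHF 16,947.5304…
Penalty: 16 × 1.75% × CHF 16,860.00 = CHF 4,720.80
Final settlement = outstanding balance + penalty = CHF 16,947.5304… + CHF 4,720.80 = CHF 21,668.33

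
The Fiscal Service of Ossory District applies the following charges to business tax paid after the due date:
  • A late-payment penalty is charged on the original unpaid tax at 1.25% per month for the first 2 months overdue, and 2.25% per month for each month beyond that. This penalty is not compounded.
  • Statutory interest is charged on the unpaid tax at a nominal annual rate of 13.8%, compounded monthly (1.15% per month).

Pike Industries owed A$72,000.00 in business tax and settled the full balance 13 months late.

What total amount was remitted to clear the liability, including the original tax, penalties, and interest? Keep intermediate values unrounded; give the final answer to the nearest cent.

Penalty, months 1–2: 2 × 1.25% × A$72,000.00 = A$1,800.00
Penalty, months 3–13: 11 × 2.25% × A$72,000.00 = A$17,820.00
Interest: A$72,000.00 × ((1 + 0.0115)^13 − 1) = A$72,000.00 × 0.1602632… = A$11,538.9532…
Total = A$72,000.00 + A$19,620.0000 + A$11,538.9532… = A$103,158.95

A$103,158.95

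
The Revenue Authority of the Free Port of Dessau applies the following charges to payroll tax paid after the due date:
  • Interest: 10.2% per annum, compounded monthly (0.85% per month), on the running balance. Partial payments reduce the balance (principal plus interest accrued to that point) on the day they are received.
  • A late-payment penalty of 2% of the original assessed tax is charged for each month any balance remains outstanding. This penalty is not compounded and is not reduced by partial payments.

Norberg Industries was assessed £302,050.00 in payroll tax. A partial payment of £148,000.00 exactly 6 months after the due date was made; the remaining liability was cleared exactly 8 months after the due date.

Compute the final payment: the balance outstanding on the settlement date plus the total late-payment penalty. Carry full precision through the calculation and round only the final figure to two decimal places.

£221,012.25

Balance at month 6: £302,050.0000 × (1 + 0.0085)^6 = £317,785.6303…
After £148,000.00 payment: £317,785.6303… − £148,000.00 = £169,785.6303…
Balance at month 8: £169,785.6303… × (1 + 0.0085)^2 = £172,684.2531…
Penalty: 8 × 2% × £302,050.00 = £48,328.00
Final settlement = outstanding balance + penalty = £172,684.2531… + £48,328.00 = £221,012.25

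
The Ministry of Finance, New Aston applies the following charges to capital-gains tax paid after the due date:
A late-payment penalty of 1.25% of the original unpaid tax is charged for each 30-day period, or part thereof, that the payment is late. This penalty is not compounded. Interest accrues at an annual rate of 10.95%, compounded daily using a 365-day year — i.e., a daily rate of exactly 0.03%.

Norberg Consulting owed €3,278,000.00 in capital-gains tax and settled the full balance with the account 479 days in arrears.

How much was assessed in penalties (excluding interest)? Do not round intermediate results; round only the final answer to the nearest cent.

Penalty periods: ⌈479/30⌉ = 16; penalty = 16 × 1.25% × €3,278,000.00 = €655,600.00

€655,600.00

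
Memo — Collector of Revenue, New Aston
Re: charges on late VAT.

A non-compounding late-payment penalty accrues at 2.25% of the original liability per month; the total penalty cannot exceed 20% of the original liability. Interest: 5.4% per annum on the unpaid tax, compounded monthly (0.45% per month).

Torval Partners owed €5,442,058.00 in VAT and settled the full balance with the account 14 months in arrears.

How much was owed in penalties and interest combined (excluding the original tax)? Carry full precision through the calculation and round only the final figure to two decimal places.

Penalty (uncapped): 14 × 2.25% × €5,442,058.00 = €1,714,248.27; cap = 20% × €5,442,058.00 = €1,088,411.60 → penalty = €1,088,411.60
Interest: €5,442,058.00 × ((1 + 0.0045)^14 − 1) = €5,442,058.00 × 0.0648763… = €353,060.7708…
Penalties + interest = €1,088,411.6000 + €353,060.7708… = €1,441,472.37

€1,441,472.37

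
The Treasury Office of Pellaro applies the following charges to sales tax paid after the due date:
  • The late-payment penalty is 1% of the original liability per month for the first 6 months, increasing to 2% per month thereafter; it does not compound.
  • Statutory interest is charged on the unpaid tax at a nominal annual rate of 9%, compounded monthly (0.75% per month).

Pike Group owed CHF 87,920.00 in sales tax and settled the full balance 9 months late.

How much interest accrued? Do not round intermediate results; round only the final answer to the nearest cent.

Interest: CHF 87,920.00 × ((1 + 0.0075)^9 − 1) = CHF 87,920.00 × 0.0695608… = CHF 6,115.7890…

CHF 6,115.79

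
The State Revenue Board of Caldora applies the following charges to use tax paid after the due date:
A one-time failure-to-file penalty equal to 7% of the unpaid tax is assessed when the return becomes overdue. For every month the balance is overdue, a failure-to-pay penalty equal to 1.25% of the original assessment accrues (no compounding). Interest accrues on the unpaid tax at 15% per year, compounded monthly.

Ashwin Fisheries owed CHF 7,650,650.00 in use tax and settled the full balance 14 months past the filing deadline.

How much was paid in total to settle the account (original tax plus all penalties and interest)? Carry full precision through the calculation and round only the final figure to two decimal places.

Failure-to-file penalty: 7% × CHF 7,650,650.00 = CHF 535,545.50
Failure-to-pay penalty: 14 × 1.25% × CHF 7,650,650.00 = CHF 1,338,863.75
Interest (15%/yr ÷ 12 = 1.25%/month): CHF 7,650,650.00 × ((1 + 0.0125)^14 − 1) = CHF 1,453,277.2971…
Total = CHF 7,650,650.00 + CHF 1,874,409.2500 + CHF 1,453,277.2971… = CHF 10,978,336.55

CHF 10,978,336.55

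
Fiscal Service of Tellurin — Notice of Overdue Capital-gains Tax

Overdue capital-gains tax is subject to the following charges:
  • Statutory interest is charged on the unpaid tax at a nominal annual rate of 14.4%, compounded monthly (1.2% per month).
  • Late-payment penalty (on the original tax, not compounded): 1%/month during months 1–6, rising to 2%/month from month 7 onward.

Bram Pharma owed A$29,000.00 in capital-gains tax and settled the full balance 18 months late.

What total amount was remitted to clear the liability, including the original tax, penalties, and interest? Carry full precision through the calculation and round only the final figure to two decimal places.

A$44,645.72

Penalty, months 1–6: 6 × 1% × A$29,000.00 = A$1,740.00
Penalty, months 7–18: 12 × 2% × A$29,000.00 = A$6,960.00
Interest: A$29,000.00 × ((1 + 0.012)^18 − 1) = A$29,000.00 × 0.2395077… = A$6,945.7230…
Total = A$29,000.00 + A$8,700.0000 + A$6,945.7230… = A$44,645.72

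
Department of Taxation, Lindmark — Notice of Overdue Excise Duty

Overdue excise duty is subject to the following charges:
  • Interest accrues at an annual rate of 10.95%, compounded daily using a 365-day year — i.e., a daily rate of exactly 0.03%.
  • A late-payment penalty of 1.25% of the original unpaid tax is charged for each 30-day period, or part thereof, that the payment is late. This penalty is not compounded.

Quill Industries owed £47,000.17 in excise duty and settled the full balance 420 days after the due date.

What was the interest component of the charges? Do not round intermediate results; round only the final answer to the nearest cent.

£6,310.28

Interest: £47,000.17 × ((1 + 0.0003)^420 − 1) = £47,000.17 × 0.13426073… = £6,310.2774…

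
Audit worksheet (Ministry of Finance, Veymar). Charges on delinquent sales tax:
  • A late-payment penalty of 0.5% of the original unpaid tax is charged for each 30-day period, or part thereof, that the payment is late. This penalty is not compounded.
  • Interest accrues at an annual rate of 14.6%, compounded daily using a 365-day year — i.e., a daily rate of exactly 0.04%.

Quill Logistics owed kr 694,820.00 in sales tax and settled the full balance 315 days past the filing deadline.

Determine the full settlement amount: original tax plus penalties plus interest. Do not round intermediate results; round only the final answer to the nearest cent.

kr 826,317.18

Penalty periods: ⌈315/30⌉ = 11; penalty = 11 × 0.5% × kr 694,820.00 = kr 38,215.10
Interest: kr 694,820.00 × ((1 + 0.0004)^315 − 1) = kr 694,820.00 × 0.13425359… = kr 93,282.0810…
Total = kr 694,820.00 + kr 38,215.1000 + kr 93,282.0810… = kr 826,317.18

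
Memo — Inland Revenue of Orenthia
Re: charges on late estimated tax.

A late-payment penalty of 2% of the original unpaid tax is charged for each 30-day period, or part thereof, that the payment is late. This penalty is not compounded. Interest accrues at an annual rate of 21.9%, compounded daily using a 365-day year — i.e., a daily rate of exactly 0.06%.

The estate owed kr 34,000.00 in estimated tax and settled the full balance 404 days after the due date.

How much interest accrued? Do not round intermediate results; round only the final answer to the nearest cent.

Interest: kr 34,000.00 × ((1 + 0.0006)^404 − 1) = kr 34,000.00 × 0.27421119… = kr 9,323.1803…

kr 9,323.18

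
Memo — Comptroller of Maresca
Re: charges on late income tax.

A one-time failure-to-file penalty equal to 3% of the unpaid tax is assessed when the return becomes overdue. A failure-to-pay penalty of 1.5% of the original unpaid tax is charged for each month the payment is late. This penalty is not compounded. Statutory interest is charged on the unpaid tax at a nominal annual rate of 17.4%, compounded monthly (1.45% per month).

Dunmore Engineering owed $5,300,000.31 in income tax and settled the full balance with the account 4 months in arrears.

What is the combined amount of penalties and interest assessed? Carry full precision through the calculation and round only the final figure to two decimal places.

$791,150.86

Failure-to-file penalty: 3% × $5,300,000.31 = $159,000.01…
Failure-to-pay penalty: 4 × 1.5% × $5,300,000.31 = $318,000.02…
Interest: $5,300,000.31 × ((1 + 0.0145)^4 − 1) = $5,300,000.31 × 0.0592737… = $314,150.8335…
Penalties + interest = $477,000.0279 + $314,150.8335… = $791,150.86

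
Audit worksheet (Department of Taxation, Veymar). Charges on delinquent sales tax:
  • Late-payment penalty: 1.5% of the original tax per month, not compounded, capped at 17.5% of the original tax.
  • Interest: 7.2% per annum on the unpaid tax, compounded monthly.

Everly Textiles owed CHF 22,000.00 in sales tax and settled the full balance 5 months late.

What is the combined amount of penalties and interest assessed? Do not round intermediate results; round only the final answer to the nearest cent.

CHF 2,317.97

Penalty: 5 × 1.5% × CHF 22,000.00 = CHF 1,650.00 (below the 17.5% cap of CHF 3,850.00)
Interest (7.2%/yr ÷ 12 = 0.6%/month): CHF 22,000.00 × ((1 + 0.006)^5 − 1) = CHF 667.9677…
Penalties + interest = CHF 1,650.0000 + CHF 667.9677… = CHF 2,317.97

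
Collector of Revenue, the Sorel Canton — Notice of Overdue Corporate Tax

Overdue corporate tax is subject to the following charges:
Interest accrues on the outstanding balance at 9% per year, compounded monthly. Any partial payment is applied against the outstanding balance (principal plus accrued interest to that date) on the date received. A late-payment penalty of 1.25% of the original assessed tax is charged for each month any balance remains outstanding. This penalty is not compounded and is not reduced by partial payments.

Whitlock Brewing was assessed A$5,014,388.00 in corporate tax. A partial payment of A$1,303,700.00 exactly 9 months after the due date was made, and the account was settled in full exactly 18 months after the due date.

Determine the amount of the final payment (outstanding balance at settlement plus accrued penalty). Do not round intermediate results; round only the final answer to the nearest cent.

A$5,470,112.08

Monthly rate = 9% ÷ 12 = 0.75%
Balance at month 9: A$5,014,388.0000 × (1 + 0.0075)^9 = A$5,363,193.0372…
After A$1,303,700.00 payment: A$5,363,193.0372… − A$1,303,700.00 = A$4,059,493.0372…
Balance at month 18: A$4,059,493.0372… × (1 + 0.0075)^9 = A$4,341,874.7795…
Penalty: 18 × 1.25% × A$5,014,388.00 = A$1,128,237.30
Final settlement = outstanding balance + penalty = A$4,341,874.7795… + A$1,128,237.30 = A$5,470,112.08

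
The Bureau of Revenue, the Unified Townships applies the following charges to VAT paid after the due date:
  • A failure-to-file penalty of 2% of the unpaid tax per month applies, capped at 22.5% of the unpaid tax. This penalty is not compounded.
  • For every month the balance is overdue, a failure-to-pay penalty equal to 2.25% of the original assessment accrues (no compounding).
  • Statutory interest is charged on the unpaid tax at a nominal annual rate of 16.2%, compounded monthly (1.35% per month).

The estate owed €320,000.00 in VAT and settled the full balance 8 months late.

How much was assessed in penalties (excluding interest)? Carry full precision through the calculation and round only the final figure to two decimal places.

Failure-to-file: 8 × 2% × €320,000.00 = €51,200.00 (under the 22.5% cap)
Failure-to-pay penalty = 2.25% × €320,000.00 × 8 mo = €57,600.00
Total penalty = €51,200.00 + €57,600.00 = €108,800.00

€108,800.00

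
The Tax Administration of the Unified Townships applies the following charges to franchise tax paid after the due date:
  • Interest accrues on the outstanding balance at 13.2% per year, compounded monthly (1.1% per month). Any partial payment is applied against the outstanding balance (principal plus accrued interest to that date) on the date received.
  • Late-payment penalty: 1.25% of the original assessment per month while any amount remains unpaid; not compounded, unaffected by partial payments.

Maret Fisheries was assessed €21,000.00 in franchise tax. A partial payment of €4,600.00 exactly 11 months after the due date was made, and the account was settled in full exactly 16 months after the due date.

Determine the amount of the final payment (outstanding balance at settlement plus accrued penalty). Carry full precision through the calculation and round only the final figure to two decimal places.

Balance at month 11: €21,000.0000 × (1 + 0.011)^11 = €23,685.4700…
After €4,600.00 payment: €23,685.4700… − €4,600.00 = €19,085.4700…
Balance at month 16: €19,085.4700… × (1 + 0.011)^5 = €20,158.5197…
Penalty: 16 × 1.25% × €21,000.00 = €4,200.00
Final settlement = outstanding balance + penalty = €20,158.5197… + €4,200.00 = €24,358.52

€24,358.52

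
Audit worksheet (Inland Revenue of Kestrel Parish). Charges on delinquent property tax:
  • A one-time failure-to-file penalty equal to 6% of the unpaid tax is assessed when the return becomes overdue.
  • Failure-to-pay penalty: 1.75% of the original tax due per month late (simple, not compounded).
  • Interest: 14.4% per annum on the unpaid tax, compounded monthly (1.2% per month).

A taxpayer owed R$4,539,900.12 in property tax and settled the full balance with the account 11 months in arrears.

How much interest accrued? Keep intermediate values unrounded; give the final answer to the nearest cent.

Interest: R$4,539,900.12 × ((1 + 0.012)^11 − 1) = R$4,539,900.12 × 0.1402121… = R$636,548.8353…

R$636,548.84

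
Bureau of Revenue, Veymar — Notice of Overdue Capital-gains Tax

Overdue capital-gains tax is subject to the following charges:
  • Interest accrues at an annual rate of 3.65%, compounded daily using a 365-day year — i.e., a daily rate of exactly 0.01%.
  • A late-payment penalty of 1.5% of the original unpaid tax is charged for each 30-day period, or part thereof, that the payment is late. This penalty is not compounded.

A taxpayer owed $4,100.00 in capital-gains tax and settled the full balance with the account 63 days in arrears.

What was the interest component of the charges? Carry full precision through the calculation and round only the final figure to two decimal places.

$25.91

Interest: $4,100.00 × ((1 + 0.0001)^63 − 1) = $4,100.00 × 0.00631957… = $25.9102…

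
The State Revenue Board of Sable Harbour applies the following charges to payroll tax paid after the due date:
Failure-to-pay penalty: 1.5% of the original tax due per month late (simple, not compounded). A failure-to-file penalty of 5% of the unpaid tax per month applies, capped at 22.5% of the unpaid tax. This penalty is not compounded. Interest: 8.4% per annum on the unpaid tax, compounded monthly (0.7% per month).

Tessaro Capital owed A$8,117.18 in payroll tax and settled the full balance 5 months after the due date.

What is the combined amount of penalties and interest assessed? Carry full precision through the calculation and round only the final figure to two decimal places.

A$2,723.26

Failure-to-file: 5 × 5% × A$8,117.18 = A$2,029.30…, capped at 22.5% × A$8,117.18 = A$1,826.37…
Failure-to-pay penalty = 1.5% × A$8,117.18 × 5 mo = A$608.79…
Interest: A$8,117.18 × ((1 + 0.007)^5 − 1) = A$8,117.18 × 0.0354934… = A$288.1067…
Penalties + interest = A$2,435.1540 + A$288.1067… = A$2,723.26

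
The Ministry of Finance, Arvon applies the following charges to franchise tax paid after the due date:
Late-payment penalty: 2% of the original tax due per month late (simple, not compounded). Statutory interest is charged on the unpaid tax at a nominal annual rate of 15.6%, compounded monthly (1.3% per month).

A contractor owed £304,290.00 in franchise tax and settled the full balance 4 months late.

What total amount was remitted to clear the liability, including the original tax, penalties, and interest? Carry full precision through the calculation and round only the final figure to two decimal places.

Late-payment penalty = 2% × £304,290.00 × 4 mo = £24,343.20
Interest: £304,290.00 × ((1 + 0.013)^4 − 1) = £304,290.00 × 0.0530228… = £16,134.3129…
Total = £304,290.00 + £24,343.2000 + £16,134.3129… = £344,767.51

£344,767.51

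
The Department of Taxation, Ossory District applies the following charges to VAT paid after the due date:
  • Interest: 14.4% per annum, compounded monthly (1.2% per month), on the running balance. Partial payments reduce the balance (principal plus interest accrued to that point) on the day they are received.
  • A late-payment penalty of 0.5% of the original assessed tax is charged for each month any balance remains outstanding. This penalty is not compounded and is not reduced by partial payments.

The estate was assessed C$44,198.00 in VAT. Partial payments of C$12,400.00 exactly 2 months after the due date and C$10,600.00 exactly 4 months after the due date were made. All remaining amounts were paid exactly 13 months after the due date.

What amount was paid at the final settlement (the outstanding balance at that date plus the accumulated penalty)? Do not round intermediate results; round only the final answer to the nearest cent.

Balance at month 2: C$44,198.0000 × (1 + 0.012)^2 = C$45,265.1165…
After C$12,400.00 payment: C$45,265.1165… − C$12,400.00 = C$32,865.1165…
Balance at month 4: C$32,865.1165… × (1 + 0.012)^2 = C$33,658.6119…
After C$10,600.00 payment: C$33,658.6119… − C$10,600.00 = C$23,058.6119…
Balance at month 13: C$23,058.6119… × (1 + 0.012)^9 = C$25,671.8858…
Penalty: 13 × 0.5% × C$44,198.00 = C$2,872.87
Final settlement = outstanding balance + penalty = C$25,671.8858… + C$2,872.87 = C$28,544.76

C$28,544.76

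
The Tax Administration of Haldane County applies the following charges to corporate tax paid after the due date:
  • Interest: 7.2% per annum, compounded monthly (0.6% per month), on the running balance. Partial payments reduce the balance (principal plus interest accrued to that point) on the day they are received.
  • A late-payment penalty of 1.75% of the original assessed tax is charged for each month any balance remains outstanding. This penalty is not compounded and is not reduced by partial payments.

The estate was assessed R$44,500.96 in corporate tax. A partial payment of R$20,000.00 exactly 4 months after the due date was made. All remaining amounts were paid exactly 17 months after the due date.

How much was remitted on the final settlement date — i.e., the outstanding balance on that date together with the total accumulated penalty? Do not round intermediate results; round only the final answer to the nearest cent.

R$40,886.23

Balance at month 4: R$44,500.9600 × (1 + 0.006)^4 = R$45,578.6338…
After R$20,000.00 payment: R$45,578.6338… − R$20,000.00 = R$25,578.6338…
Balance at month 17: R$25,578.6338… × (1 + 0.006)^13 = R$27,647.1961…
Penalty: 17 × 1.75% × R$44,500.96 = R$13,239.04…
Final settlement = outstanding balance + penalty = R$27,647.1961… + R$13,239.04… = R$40,886.23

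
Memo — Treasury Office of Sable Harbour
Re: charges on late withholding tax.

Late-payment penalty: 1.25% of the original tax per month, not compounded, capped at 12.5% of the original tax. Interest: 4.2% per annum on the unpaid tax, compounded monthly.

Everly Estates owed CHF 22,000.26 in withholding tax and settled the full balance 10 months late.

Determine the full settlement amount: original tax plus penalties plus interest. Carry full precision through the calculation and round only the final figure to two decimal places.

Penalty (uncapped): 10 × 1.25% × CHF 22,000.26 = CHF 2,750.03…; cap = 12.5% × CHF 22,000.26 = CHF 2,750.03… → penalty = CHF 2,750.03…
Interest (4.2%/yr ÷ 12 = 0.35%/month): CHF 22,000.26 × ((1 + 0.0035)^10 − 1) = CHF 782.2506…
Total = CHF 22,000.26 + CHF 2,750.0325 + CHF 782.2506… = CHF 25,532.54

CHF 25,532.54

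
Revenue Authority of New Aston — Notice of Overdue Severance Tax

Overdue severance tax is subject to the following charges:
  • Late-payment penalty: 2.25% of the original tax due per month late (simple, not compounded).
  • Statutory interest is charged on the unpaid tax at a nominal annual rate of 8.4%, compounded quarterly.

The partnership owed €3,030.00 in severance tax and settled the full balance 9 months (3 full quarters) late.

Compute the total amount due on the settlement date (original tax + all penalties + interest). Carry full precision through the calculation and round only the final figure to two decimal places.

Late-payment penalty = 2.25% × €3,030.00 × 9 mo = €613.58…
Interest (8.4%/yr ÷ 4 = 2.1%/quarter): €3,030.00 × ((1 + 0.021)^3 − 1) = €194.9268…
Total = €3,030.00 + €613.5750 + €194.9268… = €3,838.50

€3,838.50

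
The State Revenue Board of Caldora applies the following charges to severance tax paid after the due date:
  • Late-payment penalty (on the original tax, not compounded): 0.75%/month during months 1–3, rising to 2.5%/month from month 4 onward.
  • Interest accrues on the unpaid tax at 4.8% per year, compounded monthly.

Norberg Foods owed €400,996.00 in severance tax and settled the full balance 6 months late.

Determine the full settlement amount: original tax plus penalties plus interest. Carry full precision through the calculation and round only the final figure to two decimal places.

€449,813.77

Penalty, months 1–3: 3 × 0.75% × €400,996.00 = €9,022.41
Penalty, months 4–6: 3 × 2.5% × €400,996.00 = €30,074.70
Interest (4.8%/yr ÷ 12 = 0.4%/month): €400,996.00 × ((1 + 0.004)^6 − 1) = €9,720.6579…
Total = €400,996.00 + €39,097.1100 + €9,720.6579… = €449,813.77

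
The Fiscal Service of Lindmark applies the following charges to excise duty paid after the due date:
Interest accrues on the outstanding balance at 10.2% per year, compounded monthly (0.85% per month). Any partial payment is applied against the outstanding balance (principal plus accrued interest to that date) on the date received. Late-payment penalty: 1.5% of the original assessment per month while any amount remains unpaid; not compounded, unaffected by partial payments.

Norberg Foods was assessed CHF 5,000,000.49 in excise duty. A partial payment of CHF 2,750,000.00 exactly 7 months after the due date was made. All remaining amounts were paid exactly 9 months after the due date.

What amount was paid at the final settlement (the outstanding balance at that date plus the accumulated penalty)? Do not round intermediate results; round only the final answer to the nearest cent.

CHF 3,273,818.16

Balance at month 7: CHF 5,000,000.4900 × (1 + 0.0085)^7 = CHF 5,305,195.1600…
After CHF 2,750,000.00 payment: CHF 5,305,195.1600… − CHF 2,750,000.00 = CHF 2,555,195.1600…
Balance at month 9: CHF 2,555,195.1600… × (1 + 0.0085)^2 = CHF 2,598,818.0905…
Penalty: 9 × 1.5% × CHF 5,000,000.49 = CHF 675,000.07…
Final settlement = outstanding balance + penalty = CHF 2,598,818.0905… + CHF 675,000.07… = CHF 3,273,818.16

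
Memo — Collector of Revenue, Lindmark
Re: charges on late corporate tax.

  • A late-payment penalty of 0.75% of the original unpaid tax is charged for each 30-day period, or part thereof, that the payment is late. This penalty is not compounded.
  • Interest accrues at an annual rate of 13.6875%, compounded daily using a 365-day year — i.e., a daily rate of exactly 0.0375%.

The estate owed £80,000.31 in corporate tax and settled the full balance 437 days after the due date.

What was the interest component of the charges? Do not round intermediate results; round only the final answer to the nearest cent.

Interest: £80,000.31 × ((1 + 0.000375)^437 − 1) = £80,000.31 × 0.17803086… = £14,242.5239…

£14,242.52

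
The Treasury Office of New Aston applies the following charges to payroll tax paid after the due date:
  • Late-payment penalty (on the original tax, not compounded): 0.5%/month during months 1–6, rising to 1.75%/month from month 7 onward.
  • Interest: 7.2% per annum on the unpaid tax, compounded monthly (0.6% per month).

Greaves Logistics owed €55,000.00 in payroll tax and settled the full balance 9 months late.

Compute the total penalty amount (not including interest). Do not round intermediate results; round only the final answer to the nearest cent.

Penalty, months 1–6: 6 × 0.5% × €55,000.00 = €1,650.00
Penalty, months 7–9: 3 × 1.75% × €55,000.00 = €2,887.50
Total penalty = €1,650.00 + €2,887.50 = €4,537.50

€4,537.50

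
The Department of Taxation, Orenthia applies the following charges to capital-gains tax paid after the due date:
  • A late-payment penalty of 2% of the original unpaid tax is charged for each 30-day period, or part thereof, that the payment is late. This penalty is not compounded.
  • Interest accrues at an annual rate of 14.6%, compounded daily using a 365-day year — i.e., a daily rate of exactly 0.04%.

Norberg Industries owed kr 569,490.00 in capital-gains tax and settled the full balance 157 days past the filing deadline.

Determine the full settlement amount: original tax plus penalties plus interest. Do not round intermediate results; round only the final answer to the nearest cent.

Penalty periods: ⌈157/30⌉ = 6; penalty = 6 × 2% × kr 569,490.00 = kr 68,338.80
Interest: kr 569,490.00 × ((1 + 0.0004)^157 − 1) = kr 569,490.00 × 0.06480048… = kr 36,903.2281…
Total = kr 569,490.00 + kr 68,338.8000 + kr 36,903.2281… = kr 674,732.03

kr 674,732.03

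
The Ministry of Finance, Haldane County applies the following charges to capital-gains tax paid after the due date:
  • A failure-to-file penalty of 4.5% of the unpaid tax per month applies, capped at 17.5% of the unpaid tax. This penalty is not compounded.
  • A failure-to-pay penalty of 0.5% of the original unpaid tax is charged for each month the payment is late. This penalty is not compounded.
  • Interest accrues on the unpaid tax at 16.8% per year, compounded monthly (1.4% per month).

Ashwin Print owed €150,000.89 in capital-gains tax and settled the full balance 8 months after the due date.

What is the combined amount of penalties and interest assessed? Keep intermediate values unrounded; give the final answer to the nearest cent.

€49,896.95

Failure-to-file: 8 × 4.5% × €150,000.89 = €54,000.32…, capped at 17.5% × €150,000.89 = €26,250.16…
Failure-to-pay penalty: 8 × 0.5% × €150,000.89 = €6,000.04…
Interest: €150,000.89 × ((1 + 0.014)^8 − 1) = €150,000.89 × 0.1176444… = €17,646.7622…
Penalties + interest = €32,250.1914… + €17,646.7622… = €49,896.95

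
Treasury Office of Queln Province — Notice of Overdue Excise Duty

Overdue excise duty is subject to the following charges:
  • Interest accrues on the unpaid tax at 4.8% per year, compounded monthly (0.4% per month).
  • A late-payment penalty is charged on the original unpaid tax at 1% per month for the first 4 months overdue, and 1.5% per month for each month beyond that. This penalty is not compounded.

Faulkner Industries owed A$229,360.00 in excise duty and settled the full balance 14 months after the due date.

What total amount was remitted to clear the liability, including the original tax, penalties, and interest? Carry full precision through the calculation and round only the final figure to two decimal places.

A$286,121.91

Penalty, months 1–4: 4 × 1% × A$229,360.00 = A$9,174.40
Penalty, months 5–14: 10 × 1.5% × A$229,360.00 = A$34,404.00
Interest: A$229,360.00 × ((1 + 0.004)^14 − 1) = A$229,360.00 × 0.0574796… = A$13,183.5106…
Total = A$229,360.00 + A$43,578.4000 + A$13,183.5106… = A$286,121.91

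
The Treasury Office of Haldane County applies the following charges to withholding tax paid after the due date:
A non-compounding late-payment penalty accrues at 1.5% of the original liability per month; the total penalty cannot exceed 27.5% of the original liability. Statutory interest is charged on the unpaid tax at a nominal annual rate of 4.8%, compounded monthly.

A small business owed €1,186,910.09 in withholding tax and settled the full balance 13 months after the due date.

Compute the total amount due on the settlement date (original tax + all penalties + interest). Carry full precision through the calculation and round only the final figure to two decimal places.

Penalty: 13 × 1.5% × €1,186,910.09 = €231,447.47… (below the 27.5% cap of €326,400.27…)
Interest (4.8%/yr ÷ 12 = 0.4%/month): €1,186,910.09 × ((1 + 0.004)^13 − 1) = €63,222.5325…
Total = €1,186,910.09 + €231,447.4676… + €63,222.5325… = €1,481,580.09

€1,481,580.09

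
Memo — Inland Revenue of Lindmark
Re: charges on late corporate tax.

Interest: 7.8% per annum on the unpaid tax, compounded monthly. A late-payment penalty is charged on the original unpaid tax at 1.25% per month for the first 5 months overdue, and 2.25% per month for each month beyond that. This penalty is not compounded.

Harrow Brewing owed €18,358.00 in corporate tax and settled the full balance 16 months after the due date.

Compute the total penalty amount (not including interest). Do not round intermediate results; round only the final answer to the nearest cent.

€5,690.98

Penalty, months 1–5: 5 × 1.25% × €18,358.00 = €1,147.38…
Penalty, months 6–16: 11 × 2.25% × €18,358.00 = €4,543.61…
Total penalty = €1,147.38… + €4,543.61… = €5,690.98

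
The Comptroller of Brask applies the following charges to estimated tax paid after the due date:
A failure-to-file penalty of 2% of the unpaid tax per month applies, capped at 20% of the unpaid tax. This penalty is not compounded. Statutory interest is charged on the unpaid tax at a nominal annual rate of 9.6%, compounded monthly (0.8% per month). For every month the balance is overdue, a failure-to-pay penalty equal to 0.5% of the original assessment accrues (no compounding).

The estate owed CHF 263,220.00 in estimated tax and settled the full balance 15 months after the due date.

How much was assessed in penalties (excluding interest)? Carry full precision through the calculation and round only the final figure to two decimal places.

Failure-to-file: 15 × 2% × CHF 263,220.00 = CHF 78,966.00, capped at 20% × CHF 263,220.00 = CHF 52,644.00
Failure-to-pay penalty = 0.5% × CHF 263,220.00 × 15 mo = CHF 19,741.50
Total penalty = CHF 52,644.00 + CHF 19,741.50 = CHF 72,385.50

CHF 72,385.50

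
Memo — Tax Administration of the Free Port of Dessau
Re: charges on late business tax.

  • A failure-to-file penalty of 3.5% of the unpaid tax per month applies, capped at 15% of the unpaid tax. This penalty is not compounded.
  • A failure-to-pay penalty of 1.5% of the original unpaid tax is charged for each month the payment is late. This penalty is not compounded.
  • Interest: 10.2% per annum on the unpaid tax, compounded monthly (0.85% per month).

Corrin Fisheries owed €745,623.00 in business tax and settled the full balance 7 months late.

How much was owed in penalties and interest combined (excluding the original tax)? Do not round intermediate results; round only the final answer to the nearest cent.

€235,645.89

Failure-to-file: 7 × 3.5% × €745,623.00 = €182,677.64…, capped at 15% × €745,623.00 = €111,843.45
Failure-to-pay penalty = 1.5% × €745,623.00 × 7 mo = €78,290.42…
Interest: €745,623.00 × ((1 + 0.0085)^7 − 1) = €745,623.00 × 0.0610389… = €45,512.0286…
Penalties + interest = €190,133.8650 + €45,512.0286… = €235,645.89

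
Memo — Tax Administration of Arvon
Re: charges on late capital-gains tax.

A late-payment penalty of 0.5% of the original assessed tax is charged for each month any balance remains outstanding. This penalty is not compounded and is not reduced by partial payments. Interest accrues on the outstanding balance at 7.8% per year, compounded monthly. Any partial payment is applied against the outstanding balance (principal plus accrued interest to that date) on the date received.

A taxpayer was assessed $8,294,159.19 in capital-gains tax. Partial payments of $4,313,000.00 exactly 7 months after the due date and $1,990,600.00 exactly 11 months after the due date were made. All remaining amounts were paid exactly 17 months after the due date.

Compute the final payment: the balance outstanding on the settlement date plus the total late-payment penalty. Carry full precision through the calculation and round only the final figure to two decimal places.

$3,293,715.50

Monthly rate = 7.8% ÷ 12 = 0.65%
Balance at month 7: $8,294,159.1900 × (1 + 0.0065)^7 = $8,678,982.6685…
After $4,313,000.00 payment: $8,678,982.6685… − $4,313,000.00 = $4,365,982.6685…
Balance at month 11: $4,365,982.6685… × (1 + 0.0065)^4 = $4,480,609.7983…
After $1,990,600.00 payment: $4,480,609.7983… − $1,990,600.00 = $2,490,009.7983…
Balance at month 17: $2,490,009.7983… × (1 + 0.0065)^6 = $2,588,711.9674…
Penalty: 17 × 0.5% × $8,294,159.19 = $705,003.53…
Final settlement = outstanding balance + penalty = $2,588,711.9674… + $705,003.53… = $3,293,715.50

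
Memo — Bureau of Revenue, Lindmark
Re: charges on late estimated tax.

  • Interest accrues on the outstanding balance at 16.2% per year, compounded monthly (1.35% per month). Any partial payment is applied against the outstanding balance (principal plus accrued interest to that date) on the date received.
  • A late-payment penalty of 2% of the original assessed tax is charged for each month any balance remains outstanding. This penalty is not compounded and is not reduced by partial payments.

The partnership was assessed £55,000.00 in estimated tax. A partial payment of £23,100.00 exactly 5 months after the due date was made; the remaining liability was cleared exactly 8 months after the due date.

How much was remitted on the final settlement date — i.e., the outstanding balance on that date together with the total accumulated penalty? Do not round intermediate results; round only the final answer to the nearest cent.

£45,980.14

Balance at month 5: £55,000.0000 × (1 + 0.0135)^5 = £58,814.0999…
After £23,100.00 payment: £58,814.0999… − £23,100.00 = £35,714.0999…
Balance at month 8: £35,714.0999… × (1 + 0.0135)^3 = £37,180.1355…
Penalty: 8 × 2% × £55,000.00 = £8,800.00
Final settlement = outstanding balance + penalty = £37,180.1355… + £8,800.00 = £45,980.14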